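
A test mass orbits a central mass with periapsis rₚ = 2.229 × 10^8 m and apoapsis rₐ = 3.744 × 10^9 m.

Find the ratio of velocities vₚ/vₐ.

Conservation of angular momentum gives rₚvₚ = rₐvₐ, so vₚ/vₐ = rₐ/rₚ.
vₚ/vₐ = 3.744e+09 / 2.229e+08 ≈ 16.8.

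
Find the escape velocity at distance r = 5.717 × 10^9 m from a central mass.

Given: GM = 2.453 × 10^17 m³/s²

Escape velocity comes from setting total energy to zero: ½v² − GM/r = 0 ⇒ v_esc = √(2GM / r).
v_esc = √(2 · 2.453e+17 / 5.717e+09) m/s ≈ 9264 m/s = 9.264 km/s.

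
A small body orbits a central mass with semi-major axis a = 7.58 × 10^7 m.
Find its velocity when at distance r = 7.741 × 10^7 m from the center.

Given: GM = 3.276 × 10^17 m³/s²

Vis-viva: v = √(GM · (2/r − 1/a)).
2/r − 1/a = 2/7.741e+07 − 1/7.58e+07 = 1.26438e-08 m⁻¹.
v = √(3.276e+17 · 1.26438e-08) m/s ≈ 6.436e+04 m/s = 64.36 km/s.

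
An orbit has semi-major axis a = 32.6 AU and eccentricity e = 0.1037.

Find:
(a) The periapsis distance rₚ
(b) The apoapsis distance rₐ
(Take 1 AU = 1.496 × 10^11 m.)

Convert to SI: a = 32.6 AU = 4.87696e+12 m.
(a) rₚ = a(1 − e) = 4.87696e+12 · (1 − 0.1037) = 4.87696e+12 · 0.8963 ≈ 4.371e+12 m = 29.22 AU.
(b) rₐ = a(1 + e) = 4.87696e+12 · (1 + 0.1037) = 4.87696e+12 · 1.1037 ≈ 5.383e+12 m = 35.98 AU.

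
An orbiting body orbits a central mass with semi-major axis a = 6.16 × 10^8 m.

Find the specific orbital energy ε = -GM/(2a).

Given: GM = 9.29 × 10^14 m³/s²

ε = −GM / (2a).
ε = −9.29e+14 / (2 · 6.16e+08) J/kg ≈ -7.541e+05 J/kg = -754.1 kJ/kg.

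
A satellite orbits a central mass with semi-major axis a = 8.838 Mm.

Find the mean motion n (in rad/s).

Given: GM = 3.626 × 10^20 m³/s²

Convert to SI: a = 8.838 Mm = 8.838e+06 m.
n = √(GM / a³).
n = √(3.626e+20 / (8.838e+06)³) rad/s ≈ 0.7247 rad/s.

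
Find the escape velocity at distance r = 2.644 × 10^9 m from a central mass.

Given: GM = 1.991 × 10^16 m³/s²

Escape velocity comes from setting total energy to zero: ½v² − GM/r = 0 ⇒ v_esc = √(2GM / r).
v_esc = √(2 · 1.991e+16 / 2.644e+09) m/s ≈ 3881 m/s = 3.881 km/s.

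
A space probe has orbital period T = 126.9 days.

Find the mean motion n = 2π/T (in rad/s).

Convert to SI: T = 126.9 days = 1.09642e+07 s.
n = 2π / T.
n = 2π / 1.09642e+07 s ≈ 5.731e-07 rad/s.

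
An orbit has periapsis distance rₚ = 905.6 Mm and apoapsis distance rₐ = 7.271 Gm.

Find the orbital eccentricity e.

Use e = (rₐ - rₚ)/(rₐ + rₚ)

Convert to SI: rₚ = 905.6 Mm = 9.056e+08 m; rₐ = 7.271 Gm = 7.271e+09 m.
e = (rₐ − rₚ) / (rₐ + rₚ).
e = (7.271e+09 − 9.056e+08) / (7.271e+09 + 9.056e+08) = 6.3654e+09 / 8.1766e+09 ≈ 0.7785.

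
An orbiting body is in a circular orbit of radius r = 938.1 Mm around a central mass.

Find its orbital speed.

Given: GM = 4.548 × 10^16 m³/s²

Convert to SI: r = 938.1 Mm = 9.381e+08 m.
For a circular orbit, gravity supplies the centripetal force, so v = √(GM / r).
v = √(4.548e+16 / 9.381e+08) m/s ≈ 6963 m/s = 6.963 km/s.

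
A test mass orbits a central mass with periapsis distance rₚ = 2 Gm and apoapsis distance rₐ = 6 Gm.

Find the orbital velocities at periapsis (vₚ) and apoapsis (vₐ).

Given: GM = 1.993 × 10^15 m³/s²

Convert to SI: rₚ = 2 Gm = 2e+09 m; rₐ = 6 Gm = 6e+09 m.
Use the vis-viva equation v² = GM(2/r − 1/a) with a = (rₚ + rₐ)/2 = (2e+09 + 6e+09)/2 = 4e+09 m.
vₚ = √(GM · (2/rₚ − 1/a)) = √(1.993e+15 · (2/2e+09 − 1/4e+09)) m/s ≈ 1223 m/s = 1.223 km/s.
vₐ = √(GM · (2/rₐ − 1/a)) = √(1.993e+15 · (2/6e+09 − 1/4e+09)) m/s ≈ 407.5 m/s = 407.5 m/s.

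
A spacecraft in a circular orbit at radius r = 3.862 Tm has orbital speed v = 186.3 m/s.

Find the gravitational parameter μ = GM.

Convert to SI: r = 3.862 Tm = 3.862e+12 m.
For a circular orbit v² = GM/r, so GM = v² · r.
GM = (186.3)² · 3.862e+12 m³/s² ≈ 1.34e+17 m³/s² = 1.34 × 10^17 m³/s².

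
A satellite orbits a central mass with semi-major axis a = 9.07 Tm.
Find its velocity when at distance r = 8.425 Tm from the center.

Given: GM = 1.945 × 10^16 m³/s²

Convert to SI: a = 9.07 Tm = 9.07e+12 m; r = 8.425 Tm = 8.425e+12 m.
Vis-viva: v = √(GM · (2/r − 1/a)).
2/r − 1/a = 2/8.425e+12 − 1/9.07e+12 = 1.27135e-13 m⁻¹.
v = √(1.945e+16 · 1.27135e-13) m/s ≈ 49.73 m/s = 49.73 m/s.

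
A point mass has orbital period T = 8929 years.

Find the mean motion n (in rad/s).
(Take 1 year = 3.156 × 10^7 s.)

Convert to SI: T = 8929 years = 2.81799e+11 s.
n = 2π / T.
n = 2π / 2.81799e+11 s ≈ 2.23e-11 rad/s.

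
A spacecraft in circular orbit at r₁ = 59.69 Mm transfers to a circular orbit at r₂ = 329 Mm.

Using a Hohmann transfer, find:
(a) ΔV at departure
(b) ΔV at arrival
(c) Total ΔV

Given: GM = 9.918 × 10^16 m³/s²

Convert to SI: r₁ = 59.69 Mm = 5.969e+07 m; r₂ = 329 Mm = 3.29e+08 m.
Transfer semi-major axis: a_t = (r₁ + r₂)/2 = (5.969e+07 + 3.29e+08)/2 = 1.94345e+08 m.
Circular speeds: v₁ = √(GM/r₁) = 40762.5 m/s, v₂ = √(GM/r₂) = 17362.6 m/s.
Transfer speeds (vis-viva v² = GM(2/r − 1/a_t)): v₁ᵗ = 53036.2 m/s, v₂ᵗ = 9622.28 m/s.
(a) ΔV₁ = |v₁ᵗ − v₁| ≈ 1.227e+04 m/s = 12.27 km/s.
(b) ΔV₂ = |v₂ − v₂ᵗ| ≈ 7740 m/s = 7.74 km/s.
(c) ΔV_total = ΔV₁ + ΔV₂ ≈ 2.001e+04 m/s = 20.01 km/s.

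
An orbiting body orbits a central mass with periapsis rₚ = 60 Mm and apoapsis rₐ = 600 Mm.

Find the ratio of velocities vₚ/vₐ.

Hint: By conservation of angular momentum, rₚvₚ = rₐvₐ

Convert to SI: rₚ = 60 Mm = 6e+07 m; rₐ = 600 Mm = 6e+08 m.
Conservation of angular momentum gives rₚvₚ = rₐvₐ, so vₚ/vₐ = rₐ/rₚ.
vₚ/vₐ = 6e+08 / 6e+07 ≈ 10.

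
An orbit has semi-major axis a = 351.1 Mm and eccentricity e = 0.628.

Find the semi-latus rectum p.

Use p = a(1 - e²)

Convert to SI: a = 351.1 Mm = 3.511e+08 m.
p = a (1 − e²).
p = 3.511e+08 · (1 − (0.628)²) = 3.511e+08 · 0.605616 ≈ 2.126e+08 m = 212.6 Mm.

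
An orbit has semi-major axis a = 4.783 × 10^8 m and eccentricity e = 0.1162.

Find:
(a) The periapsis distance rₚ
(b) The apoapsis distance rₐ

(a) rₚ = a(1 − e) = 4.783e+08 · (1 − 0.1162) = 4.783e+08 · 0.8838 ≈ 4.227e+08 m = 4.227 × 10^8 m.
(b) rₐ = a(1 + e) = 4.783e+08 · (1 + 0.1162) = 4.783e+08 · 1.1162 ≈ 5.339e+08 m = 5.339 × 10^8 m.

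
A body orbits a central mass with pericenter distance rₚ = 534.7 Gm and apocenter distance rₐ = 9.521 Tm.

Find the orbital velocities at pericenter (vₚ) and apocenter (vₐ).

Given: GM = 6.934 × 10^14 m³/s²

Convert to SI: rₚ = 534.7 Gm = 5.347e+11 m; rₐ = 9.521 Tm = 9.521e+12 m.
Use the vis-viva equation v² = GM(2/r − 1/a) with a = (rₚ + rₐ)/2 = (5.347e+11 + 9.521e+12)/2 = 5.02785e+12 m.
vₚ = √(GM · (2/rₚ − 1/a)) = √(6.934e+14 · (2/5.347e+11 − 1/5.02785e+12)) m/s ≈ 49.55 m/s = 49.55 m/s.
vₐ = √(GM · (2/rₐ − 1/a)) = √(6.934e+14 · (2/9.521e+12 − 1/5.02785e+12)) m/s ≈ 2.783 m/s = 2.783 m/s.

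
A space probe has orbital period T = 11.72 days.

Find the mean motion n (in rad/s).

Convert to SI: T = 11.72 days = 1.01261e+06 s.
n = 2π / T.
n = 2π / 1.01261e+06 s ≈ 6.205e-06 rad/s.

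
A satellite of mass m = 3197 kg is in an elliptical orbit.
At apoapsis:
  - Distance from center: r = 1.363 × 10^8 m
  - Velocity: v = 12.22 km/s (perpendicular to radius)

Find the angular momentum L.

Convert to SI: v = 12.22 km/s = 12220 m/s.
Since v is perpendicular to r, L = m · v · r.
L = 3197 · 12220 · 1.363e+08 kg·m²/s ≈ 5.325e+15 kg·m²/s.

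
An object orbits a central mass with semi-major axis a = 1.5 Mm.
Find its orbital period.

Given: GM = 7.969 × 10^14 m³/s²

Convert to SI: a = 1.5 Mm = 1.5e+06 m.
Kepler's third law: T = 2π √(a³ / GM).
Substituting a = 1.5e+06 m and GM = 7.969e+14 m³/s²:
T = 2π √((1.5e+06)³ / 7.969e+14) s
T ≈ 408.9 s = 6.815 minutes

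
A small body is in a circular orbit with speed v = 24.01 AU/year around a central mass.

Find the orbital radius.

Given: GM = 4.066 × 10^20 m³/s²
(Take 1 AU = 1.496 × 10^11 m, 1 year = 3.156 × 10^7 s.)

Convert to SI: v = 24.01 AU/year = 113812 m/s.
For a circular orbit, v² = GM / r, so r = GM / v².
r = 4.066e+20 / (113812)² m ≈ 3.139e+10 m = 0.2098 AU.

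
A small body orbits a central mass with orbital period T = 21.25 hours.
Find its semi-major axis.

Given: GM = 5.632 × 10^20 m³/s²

Convert to SI: T = 21.25 hours = 76500 s.
Invert Kepler's third law: a = (GM · T² / (4π²))^(1/3).
Substituting T = 76500 s and GM = 5.632e+20 m³/s²:
a = (5.632e+20 · (76500)² / (4π²))^(1/3) m
a ≈ 4.371e+09 m = 4.371 Gm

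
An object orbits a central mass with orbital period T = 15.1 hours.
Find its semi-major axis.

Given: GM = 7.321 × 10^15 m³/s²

Convert to SI: T = 15.1 hours = 54360 s.
Invert Kepler's third law: a = (GM · T² / (4π²))^(1/3).
Substituting T = 54360 s and GM = 7.321e+15 m³/s²:
a = (7.321e+15 · (54360)² / (4π²))^(1/3) m
a ≈ 8.183e+07 m = 81.83 Mm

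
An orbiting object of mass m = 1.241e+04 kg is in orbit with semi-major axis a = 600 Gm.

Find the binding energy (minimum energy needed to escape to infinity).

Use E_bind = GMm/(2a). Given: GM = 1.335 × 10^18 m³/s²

Convert to SI: a = 600 Gm = 6e+11 m.
Total orbital energy is E = −GMm/(2a); binding energy is E_bind = −E = GMm/(2a).
E_bind = 1.335e+18 · 1.241e+04 / (2 · 6e+11) J ≈ 1.381e+10 J = 13.81 GJ.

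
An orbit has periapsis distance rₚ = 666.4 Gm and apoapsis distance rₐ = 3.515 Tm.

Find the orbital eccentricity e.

Convert to SI: rₚ = 666.4 Gm = 6.664e+11 m; rₐ = 3.515 Tm = 3.515e+12 m.
e = (rₐ − rₚ) / (rₐ + rₚ).
e = (3.515e+12 − 6.664e+11) / (3.515e+12 + 6.664e+11) = 2.8486e+12 / 4.1814e+12 ≈ 0.6813.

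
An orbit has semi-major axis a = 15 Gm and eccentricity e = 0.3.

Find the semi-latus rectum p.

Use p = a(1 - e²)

Convert to SI: a = 15 Gm = 1.5e+10 m.
p = a (1 − e²).
p = 1.5e+10 · (1 − (0.3)²) = 1.5e+10 · 0.91 ≈ 1.365e+10 m = 13.65 Gm.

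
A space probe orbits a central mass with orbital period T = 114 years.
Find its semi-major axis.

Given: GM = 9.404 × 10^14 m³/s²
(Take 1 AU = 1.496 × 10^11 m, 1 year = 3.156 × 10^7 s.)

Convert to SI: T = 114 years = 3.59784e+09 s.
Invert Kepler's third law: a = (GM · T² / (4π²))^(1/3).
Substituting T = 3.59784e+09 s and GM = 9.404e+14 m³/s²:
a = (9.404e+14 · (3.59784e+09)² / (4π²))^(1/3) m
a ≈ 6.756e+10 m = 0.4516 AU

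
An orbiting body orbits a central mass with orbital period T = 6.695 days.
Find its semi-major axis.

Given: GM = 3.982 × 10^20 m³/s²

Convert to SI: T = 6.695 days = 578448 s.
Invert Kepler's third law: a = (GM · T² / (4π²))^(1/3).
Substituting T = 578448 s and GM = 3.982e+20 m³/s²:
a = (3.982e+20 · (578448)² / (4π²))^(1/3) m
a ≈ 1.5e+10 m = 15 Gm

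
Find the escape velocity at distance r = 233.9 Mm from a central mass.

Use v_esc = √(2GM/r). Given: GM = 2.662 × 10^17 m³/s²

Convert to SI: r = 233.9 Mm = 2.339e+08 m.
Escape velocity comes from setting total energy to zero: ½v² − GM/r = 0 ⇒ v_esc = √(2GM / r).
v_esc = √(2 · 2.662e+17 / 2.339e+08) m/s ≈ 4.771e+04 m/s = 47.71 km/s.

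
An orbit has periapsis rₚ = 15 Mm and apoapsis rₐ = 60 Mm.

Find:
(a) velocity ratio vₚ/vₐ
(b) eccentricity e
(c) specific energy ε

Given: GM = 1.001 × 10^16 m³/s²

Convert to SI: rₚ = 15 Mm = 1.5e+07 m; rₐ = 60 Mm = 6e+07 m.
(a) Conservation of angular momentum (rₚvₚ = rₐvₐ) gives vₚ/vₐ = rₐ/rₚ = 6e+07/1.5e+07 ≈ 4
(b) e = (rₐ − rₚ)/(rₐ + rₚ) = (6e+07 − 1.5e+07)/(6e+07 + 1.5e+07) ≈ 0.6
(c) With a = (rₚ + rₐ)/2 = 3.75e+07 m, ε = −GM/(2a) = −1.001e+16/(2 · 3.75e+07) J/kg ≈ -1.335e+08 J/kg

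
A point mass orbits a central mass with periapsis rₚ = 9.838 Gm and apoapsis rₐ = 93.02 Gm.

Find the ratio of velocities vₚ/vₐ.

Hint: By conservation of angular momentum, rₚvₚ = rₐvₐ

Convert to SI: rₚ = 9.838 Gm = 9.838e+09 m; rₐ = 93.02 Gm = 9.302e+10 m.
Conservation of angular momentum gives rₚvₚ = rₐvₐ, so vₚ/vₐ = rₐ/rₚ.
vₚ/vₐ = 9.302e+10 / 9.838e+09 ≈ 9.455.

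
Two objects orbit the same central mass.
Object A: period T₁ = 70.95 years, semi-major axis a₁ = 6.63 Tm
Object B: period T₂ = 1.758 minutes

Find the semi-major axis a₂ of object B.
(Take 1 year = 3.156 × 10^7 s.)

Convert to SI: T₁ = 70.95 years = 2.23918e+09 s; a₁ = 6.63 Tm = 6.63e+12 m; T₂ = 1.758 minutes = 105.48 s.
Kepler's third law: (T₁/T₂)² = (a₁/a₂)³ ⇒ a₂ = a₁ · (T₂/T₁)^(2/3).
T₂/T₁ = 105.48 / 2.23918e+09 = 4.71065e-08.
a₂ = 6.63e+12 · (4.71065e-08)^(2/3) m ≈ 8.648e+07 m = 86.48 Mm.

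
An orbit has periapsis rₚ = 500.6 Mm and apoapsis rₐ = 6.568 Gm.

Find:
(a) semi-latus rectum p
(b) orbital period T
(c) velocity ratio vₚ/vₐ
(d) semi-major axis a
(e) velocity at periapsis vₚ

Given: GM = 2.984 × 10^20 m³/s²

Convert to SI: rₚ = 500.6 Mm = 5.006e+08 m; rₐ = 6.568 Gm = 6.568e+09 m.
(a) From a = (rₚ + rₐ)/2 = 3.5343e+09 m and e = (rₐ − rₚ)/(rₐ + rₚ) = 0.85836, p = a(1 − e²) = 3.5343e+09 · (1 − (0.85836)²) ≈ 9.303e+08 m
(b) With a = (rₚ + rₐ)/2 = 3.5343e+09 m, T = 2π √(a³/GM) = 2π √((3.5343e+09)³/2.984e+20) s ≈ 7.643e+04 s
(c) Conservation of angular momentum (rₚvₚ = rₐvₐ) gives vₚ/vₐ = rₐ/rₚ = 6.568e+09/5.006e+08 ≈ 13.12
(d) a = (rₚ + rₐ)/2 = (5.006e+08 + 6.568e+09)/2 ≈ 3.534e+09 m
(e) With a = (rₚ + rₐ)/2 = 3.5343e+09 m, vₚ = √(GM (2/rₚ − 1/a)) = √(2.984e+20 · (2/5.006e+08 − 1/3.5343e+09)) m/s ≈ 1.052e+06 m/s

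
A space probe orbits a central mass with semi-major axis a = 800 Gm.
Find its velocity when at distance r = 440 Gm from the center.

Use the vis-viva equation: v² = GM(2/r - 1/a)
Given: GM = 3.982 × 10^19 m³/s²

Convert to SI: a = 800 Gm = 8e+11 m; r = 440 Gm = 4.4e+11 m.
Vis-viva: v = √(GM · (2/r − 1/a)).
2/r − 1/a = 2/4.4e+11 − 1/8e+11 = 3.29545e-12 m⁻¹.
v = √(3.982e+19 · 3.29545e-12) m/s ≈ 1.146e+04 m/s = 11.46 km/s.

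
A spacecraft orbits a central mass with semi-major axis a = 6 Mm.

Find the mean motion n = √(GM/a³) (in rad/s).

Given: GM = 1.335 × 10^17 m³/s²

Convert to SI: a = 6 Mm = 6e+06 m.
n = √(GM / a³).
n = √(1.335e+17 / (6e+06)³) rad/s ≈ 0.02486 rad/s.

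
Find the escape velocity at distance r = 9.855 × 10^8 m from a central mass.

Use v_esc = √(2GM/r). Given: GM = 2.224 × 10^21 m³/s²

Escape velocity comes from setting total energy to zero: ½v² − GM/r = 0 ⇒ v_esc = √(2GM / r).
v_esc = √(2 · 2.224e+21 / 9.855e+08) m/s ≈ 2.124e+06 m/s = 2124 km/s.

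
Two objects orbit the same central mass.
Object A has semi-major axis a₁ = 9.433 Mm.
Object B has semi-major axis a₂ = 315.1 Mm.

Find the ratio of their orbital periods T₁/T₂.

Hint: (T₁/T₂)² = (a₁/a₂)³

Convert to SI: a₁ = 9.433 Mm = 9.433e+06 m; a₂ = 315.1 Mm = 3.151e+08 m.
From Kepler's third law, (T₁/T₂)² = (a₁/a₂)³, so T₁/T₂ = (a₁/a₂)^(3/2).
a₁/a₂ = 9.433e+06 / 3.151e+08 = 0.0299365.
T₁/T₂ = (0.0299365)^(3/2) ≈ 0.00518.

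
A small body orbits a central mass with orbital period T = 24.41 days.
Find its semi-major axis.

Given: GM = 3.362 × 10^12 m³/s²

Convert to SI: T = 24.41 days = 2.10902e+06 s.
Invert Kepler's third law: a = (GM · T² / (4π²))^(1/3).
Substituting T = 2.10902e+06 s and GM = 3.362e+12 m³/s²:
a = (3.362e+12 · (2.10902e+06)² / (4π²))^(1/3) m
a ≈ 7.235e+07 m = 7.235 × 10^7 m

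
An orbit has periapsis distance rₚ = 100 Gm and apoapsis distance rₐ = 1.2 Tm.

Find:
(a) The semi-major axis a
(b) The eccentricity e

Convert to SI: rₚ = 100 Gm = 1e+11 m; rₐ = 1.2 Tm = 1.2e+12 m.
(a) a = (rₚ + rₐ) / 2 = (1e+11 + 1.2e+12) / 2 ≈ 6.5e+11 m = 650 Gm.
(b) e = (rₐ − rₚ) / (rₐ + rₚ) = (1.2e+12 − 1e+11) / (1.2e+12 + 1e+11) ≈ 0.8462.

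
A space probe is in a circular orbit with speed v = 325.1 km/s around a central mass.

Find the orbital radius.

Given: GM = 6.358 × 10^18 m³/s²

Convert to SI: v = 325.1 km/s = 325100 m/s.
For a circular orbit, v² = GM / r, so r = GM / v².
r = 6.358e+18 / (325100)² m ≈ 6.016e+07 m = 6.016 × 10^7 m.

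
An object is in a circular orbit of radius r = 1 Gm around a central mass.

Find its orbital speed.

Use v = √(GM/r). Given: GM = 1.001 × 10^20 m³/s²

Convert to SI: r = 1 Gm = 1e+09 m.
For a circular orbit, gravity supplies the centripetal force, so v = √(GM / r).
v = √(1.001e+20 / 1e+09) m/s ≈ 3.164e+05 m/s = 316.4 km/s.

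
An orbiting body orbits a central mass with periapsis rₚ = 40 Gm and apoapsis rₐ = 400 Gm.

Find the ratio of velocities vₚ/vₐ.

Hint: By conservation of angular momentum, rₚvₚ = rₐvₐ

Convert to SI: rₚ = 40 Gm = 4e+10 m; rₐ = 400 Gm = 4e+11 m.
Conservation of angular momentum gives rₚvₚ = rₐvₐ, so vₚ/vₐ = rₐ/rₚ.
vₚ/vₐ = 4e+11 / 4e+10 ≈ 10.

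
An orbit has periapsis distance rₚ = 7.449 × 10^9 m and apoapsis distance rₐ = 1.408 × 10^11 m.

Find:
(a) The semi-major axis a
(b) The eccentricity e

(a) a = (rₚ + rₐ) / 2 = (7.449e+09 + 1.408e+11) / 2 ≈ 7.412e+10 m = 7.412 × 10^10 m.
(b) e = (rₐ − rₚ) / (rₐ + rₚ) = (1.408e+11 − 7.449e+09) / (1.408e+11 + 7.449e+09) ≈ 0.8995.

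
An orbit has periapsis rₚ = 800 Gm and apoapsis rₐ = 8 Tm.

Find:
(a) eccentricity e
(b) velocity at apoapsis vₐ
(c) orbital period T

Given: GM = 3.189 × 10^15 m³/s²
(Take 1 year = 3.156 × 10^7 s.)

Convert to SI: rₚ = 800 Gm = 8e+11 m; rₐ = 8 Tm = 8e+12 m.
(a) e = (rₐ − rₚ)/(rₐ + rₚ) = (8e+12 − 8e+11)/(8e+12 + 8e+11) ≈ 0.8182
(b) With a = (rₚ + rₐ)/2 = 4.4e+12 m, vₐ = √(GM (2/rₐ − 1/a)) = √(3.189e+15 · (2/8e+12 − 1/4.4e+12)) m/s ≈ 8.513 m/s
(c) With a = (rₚ + rₐ)/2 = 4.4e+12 m, T = 2π √(a³/GM) = 2π √((4.4e+12)³/3.189e+15) s ≈ 1.027e+12 s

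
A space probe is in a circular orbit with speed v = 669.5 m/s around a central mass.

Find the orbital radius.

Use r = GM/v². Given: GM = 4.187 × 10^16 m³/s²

For a circular orbit, v² = GM / r, so r = GM / v².
r = 4.187e+16 / (669.5)² m ≈ 9.341e+10 m = 93.41 Gm.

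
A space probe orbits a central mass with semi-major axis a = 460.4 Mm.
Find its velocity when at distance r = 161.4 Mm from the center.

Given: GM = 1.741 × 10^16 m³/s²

Convert to SI: a = 460.4 Mm = 4.604e+08 m; r = 161.4 Mm = 1.614e+08 m.
Vis-viva: v = √(GM · (2/r − 1/a)).
2/r − 1/a = 2/1.614e+08 − 1/4.604e+08 = 1.02195e-08 m⁻¹.
v = √(1.741e+16 · 1.02195e-08) m/s ≈ 1.334e+04 m/s = 13.34 km/s.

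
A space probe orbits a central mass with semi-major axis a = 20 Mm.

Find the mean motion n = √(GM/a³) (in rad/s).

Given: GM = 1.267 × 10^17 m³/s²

Convert to SI: a = 20 Mm = 2e+07 m.
n = √(GM / a³).
n = √(1.267e+17 / (2e+07)³) rad/s ≈ 0.00398 rad/s.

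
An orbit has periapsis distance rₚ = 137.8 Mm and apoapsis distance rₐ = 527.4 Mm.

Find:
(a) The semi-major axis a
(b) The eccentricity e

Convert to SI: rₚ = 137.8 Mm = 1.378e+08 m; rₐ = 527.4 Mm = 5.274e+08 m.
(a) a = (rₚ + rₐ) / 2 = (1.378e+08 + 5.274e+08) / 2 ≈ 3.326e+08 m = 332.6 Mm.
(b) e = (rₐ − rₚ) / (rₐ + rₚ) = (5.274e+08 − 1.378e+08) / (5.274e+08 + 1.378e+08) ≈ 0.5857.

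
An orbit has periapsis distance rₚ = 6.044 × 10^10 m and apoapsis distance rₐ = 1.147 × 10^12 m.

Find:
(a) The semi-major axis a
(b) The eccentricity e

(a) a = (rₚ + rₐ) / 2 = (6.044e+10 + 1.147e+12) / 2 ≈ 6.037e+11 m = 6.037 × 10^11 m.
(b) e = (rₐ − rₚ) / (rₐ + rₚ) = (1.147e+12 − 6.044e+10) / (1.147e+12 + 6.044e+10) ≈ 0.8999.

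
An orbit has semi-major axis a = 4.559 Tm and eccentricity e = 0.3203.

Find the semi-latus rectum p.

Convert to SI: a = 4.559 Tm = 4.559e+12 m.
p = a (1 − e²).
p = 4.559e+12 · (1 − (0.3203)²) = 4.559e+12 · 0.897408 ≈ 4.091e+12 m = 4.091 Tm.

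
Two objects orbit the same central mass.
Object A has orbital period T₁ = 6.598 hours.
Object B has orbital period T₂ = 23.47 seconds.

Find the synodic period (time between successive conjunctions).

Convert to SI: T₁ = 6.598 hours = 23752.8 s.
T_syn = |T₁ · T₂ / (T₁ − T₂)|.
T_syn = |23752.8 · 23.47 / (23752.8 − 23.47)| s ≈ 23.49 s = 23.49 seconds.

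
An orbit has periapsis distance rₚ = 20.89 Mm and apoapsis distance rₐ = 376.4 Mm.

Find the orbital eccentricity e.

Convert to SI: rₚ = 20.89 Mm = 2.089e+07 m; rₐ = 376.4 Mm = 3.764e+08 m.
e = (rₐ − rₚ) / (rₐ + rₚ).
e = (3.764e+08 − 2.089e+07) / (3.764e+08 + 2.089e+07) = 3.5551e+08 / 3.9729e+08 ≈ 0.8948.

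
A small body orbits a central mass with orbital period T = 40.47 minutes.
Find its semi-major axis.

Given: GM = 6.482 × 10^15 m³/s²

Convert to SI: T = 40.47 minutes = 2428.2 s.
Invert Kepler's third law: a = (GM · T² / (4π²))^(1/3).
Substituting T = 2428.2 s and GM = 6.482e+15 m³/s²:
a = (6.482e+15 · (2428.2)² / (4π²))^(1/3) m
a ≈ 9.893e+06 m = 9.893 Mm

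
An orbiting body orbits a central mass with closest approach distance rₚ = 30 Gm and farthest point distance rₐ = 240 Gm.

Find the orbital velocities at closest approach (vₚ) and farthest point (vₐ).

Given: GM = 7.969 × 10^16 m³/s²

Convert to SI: rₚ = 30 Gm = 3e+10 m; rₐ = 240 Gm = 2.4e+11 m.
Use the vis-viva equation v² = GM(2/r − 1/a) with a = (rₚ + rₐ)/2 = (3e+10 + 2.4e+11)/2 = 1.35e+11 m.
vₚ = √(GM · (2/rₚ − 1/a)) = √(7.969e+16 · (2/3e+10 − 1/1.35e+11)) m/s ≈ 2173 m/s = 2.173 km/s.
vₐ = √(GM · (2/rₐ − 1/a)) = √(7.969e+16 · (2/2.4e+11 − 1/1.35e+11)) m/s ≈ 271.6 m/s = 271.6 m/s.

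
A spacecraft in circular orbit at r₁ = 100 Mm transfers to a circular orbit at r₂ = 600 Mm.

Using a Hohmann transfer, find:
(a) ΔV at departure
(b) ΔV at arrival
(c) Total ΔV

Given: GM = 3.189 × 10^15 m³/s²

Convert to SI: r₁ = 100 Mm = 1e+08 m; r₂ = 600 Mm = 6e+08 m.
Transfer semi-major axis: a_t = (r₁ + r₂)/2 = (1e+08 + 6e+08)/2 = 3.5e+08 m.
Circular speeds: v₁ = √(GM/r₁) = 5647.12 m/s, v₂ = √(GM/r₂) = 2305.43 m/s.
Transfer speeds (vis-viva v² = GM(2/r − 1/a_t)): v₁ᵗ = 7393.82 m/s, v₂ᵗ = 1232.3 m/s.
(a) ΔV₁ = |v₁ᵗ − v₁| ≈ 1747 m/s = 1.747 km/s.
(b) ΔV₂ = |v₂ − v₂ᵗ| ≈ 1073 m/s = 1.073 km/s.
(c) ΔV_total = ΔV₁ + ΔV₂ ≈ 2820 m/s = 2.82 km/s.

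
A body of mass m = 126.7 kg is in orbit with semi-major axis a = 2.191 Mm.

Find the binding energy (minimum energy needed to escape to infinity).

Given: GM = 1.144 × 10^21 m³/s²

Convert to SI: a = 2.191 Mm = 2.191e+06 m.
Total orbital energy is E = −GMm/(2a); binding energy is E_bind = −E = GMm/(2a).
E_bind = 1.144e+21 · 126.7 / (2 · 2.191e+06) J ≈ 3.308e+16 J = 33.08 PJ.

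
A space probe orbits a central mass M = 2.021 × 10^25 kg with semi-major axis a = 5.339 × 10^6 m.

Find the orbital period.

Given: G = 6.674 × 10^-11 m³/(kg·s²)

GM = G · M = 6.674e-11 · 2.021e+25 = 1.34882e+15 m³/s².
Kepler's third law: T = 2π √(a³ / GM).
Substituting a = 5.339e+06 m and GM = 1.34882e+15 m³/s²:
T = 2π √((5.339e+06)³ / 1.34882e+15) s
T ≈ 2111 s = 35.18 minutes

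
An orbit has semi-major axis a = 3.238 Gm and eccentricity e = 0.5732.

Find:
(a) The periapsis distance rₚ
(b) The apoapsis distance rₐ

Convert to SI: a = 3.238 Gm = 3.238e+09 m.
(a) rₚ = a(1 − e) = 3.238e+09 · (1 − 0.5732) = 3.238e+09 · 0.4268 ≈ 1.382e+09 m = 1.382 Gm.
(b) rₐ = a(1 + e) = 3.238e+09 · (1 + 0.5732) = 3.238e+09 · 1.5732 ≈ 5.094e+09 m = 5.094 Gm.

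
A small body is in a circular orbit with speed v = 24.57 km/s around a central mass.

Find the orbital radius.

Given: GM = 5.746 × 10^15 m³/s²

Convert to SI: v = 24.57 km/s = 24570 m/s.
For a circular orbit, v² = GM / r, so r = GM / v².
r = 5.746e+15 / (24570)² m ≈ 9.518e+06 m = 9.518 Mm.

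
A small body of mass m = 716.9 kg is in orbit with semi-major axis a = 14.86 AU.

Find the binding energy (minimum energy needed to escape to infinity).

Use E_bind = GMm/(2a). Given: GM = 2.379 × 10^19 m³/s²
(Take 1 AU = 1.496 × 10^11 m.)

Convert to SI: a = 14.86 AU = 2.22306e+12 m.
Total orbital energy is E = −GMm/(2a); binding energy is E_bind = −E = GMm/(2a).
E_bind = 2.379e+19 · 716.9 / (2 · 2.22306e+12) J ≈ 3.836e+09 J = 3.836 GJ.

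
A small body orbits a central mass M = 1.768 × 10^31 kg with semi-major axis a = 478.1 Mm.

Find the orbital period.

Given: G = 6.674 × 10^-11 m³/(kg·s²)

Convert to SI: a = 478.1 Mm = 4.781e+08 m.
GM = G · M = 6.674e-11 · 1.768e+31 = 1.17996e+21 m³/s².
Kepler's third law: T = 2π √(a³ / GM).
Substituting a = 4.781e+08 m and GM = 1.17996e+21 m³/s²:
T = 2π √((4.781e+08)³ / 1.17996e+21) s
T ≈ 1912 s = 31.87 minutes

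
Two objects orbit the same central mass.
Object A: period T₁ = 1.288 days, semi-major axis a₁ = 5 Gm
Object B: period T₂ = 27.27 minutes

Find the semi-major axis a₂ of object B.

Convert to SI: T₁ = 1.288 days = 111283 s; a₁ = 5 Gm = 5e+09 m; T₂ = 27.27 minutes = 1636.2 s.
Kepler's third law: (T₁/T₂)² = (a₁/a₂)³ ⇒ a₂ = a₁ · (T₂/T₁)^(2/3).
T₂/T₁ = 1636.2 / 111283 = 0.014703.
a₂ = 5e+09 · (0.014703)^(2/3) m ≈ 3.001e+08 m = 300.1 Mm.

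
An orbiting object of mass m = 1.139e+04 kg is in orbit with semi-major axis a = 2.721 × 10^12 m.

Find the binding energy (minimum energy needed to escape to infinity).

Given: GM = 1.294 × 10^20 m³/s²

Total orbital energy is E = −GMm/(2a); binding energy is E_bind = −E = GMm/(2a).
E_bind = 1.294e+20 · 1.139e+04 / (2 · 2.721e+12) J ≈ 2.708e+11 J = 270.8 GJ.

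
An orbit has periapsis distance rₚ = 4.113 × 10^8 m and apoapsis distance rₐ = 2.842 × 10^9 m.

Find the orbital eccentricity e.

e = (rₐ − rₚ) / (rₐ + rₚ).
e = (2.842e+09 − 4.113e+08) / (2.842e+09 + 4.113e+08) = 2.4307e+09 / 3.2533e+09 ≈ 0.7471.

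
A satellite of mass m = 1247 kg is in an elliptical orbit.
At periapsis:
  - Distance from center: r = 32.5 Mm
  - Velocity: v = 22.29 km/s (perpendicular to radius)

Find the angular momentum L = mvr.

Convert to SI: r = 32.5 Mm = 3.25e+07 m; v = 22.29 km/s = 22290 m/s.
Since v is perpendicular to r, L = m · v · r.
L = 1247 · 22290 · 3.25e+07 kg·m²/s ≈ 9.034e+14 kg·m²/s.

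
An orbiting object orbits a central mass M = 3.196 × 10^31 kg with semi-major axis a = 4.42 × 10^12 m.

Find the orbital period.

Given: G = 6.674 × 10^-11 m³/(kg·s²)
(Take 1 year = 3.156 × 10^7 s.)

GM = G · M = 6.674e-11 · 3.196e+31 = 2.13301e+21 m³/s².
Kepler's third law: T = 2π √(a³ / GM).
Substituting a = 4.42e+12 m and GM = 2.13301e+21 m³/s²:
T = 2π √((4.42e+12)³ / 2.13301e+21) s
T ≈ 1.264e+09 s = 40.06 years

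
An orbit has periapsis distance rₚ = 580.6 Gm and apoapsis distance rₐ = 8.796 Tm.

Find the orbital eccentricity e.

Convert to SI: rₚ = 580.6 Gm = 5.806e+11 m; rₐ = 8.796 Tm = 8.796e+12 m.
e = (rₐ − rₚ) / (rₐ + rₚ).
e = (8.796e+12 − 5.806e+11) / (8.796e+12 + 5.806e+11) = 8.2154e+12 / 9.3766e+12 ≈ 0.8762.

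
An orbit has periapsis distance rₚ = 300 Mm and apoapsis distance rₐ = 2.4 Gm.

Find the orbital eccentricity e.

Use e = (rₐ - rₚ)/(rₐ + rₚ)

Convert to SI: rₚ = 300 Mm = 3e+08 m; rₐ = 2.4 Gm = 2.4e+09 m.
e = (rₐ − rₚ) / (rₐ + rₚ).
e = (2.4e+09 − 3e+08) / (2.4e+09 + 3e+08) = 2.1e+09 / 2.7e+09 ≈ 0.7778.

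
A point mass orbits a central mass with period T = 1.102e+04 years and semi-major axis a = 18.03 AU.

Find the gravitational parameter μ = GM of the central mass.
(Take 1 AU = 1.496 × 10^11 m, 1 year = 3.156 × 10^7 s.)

Convert to SI: T = 1.102e+04 years = 3.47791e+11 s; a = 18.03 AU = 2.69729e+12 m.
GM = 4π² · a³ / T².
GM = 4π² · (2.69729e+12)³ / (3.47791e+11)² m³/s² ≈ 6.405e+15 m³/s² = 6.405 × 10^15 m³/s².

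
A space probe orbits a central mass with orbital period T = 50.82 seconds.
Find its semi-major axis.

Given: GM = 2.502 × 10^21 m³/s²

Invert Kepler's third law: a = (GM · T² / (4π²))^(1/3).
Substituting T = 50.82 s and GM = 2.502e+21 m³/s²:
a = (2.502e+21 · (50.82)² / (4π²))^(1/3) m
a ≈ 5.47e+07 m = 5.47 × 10^7 m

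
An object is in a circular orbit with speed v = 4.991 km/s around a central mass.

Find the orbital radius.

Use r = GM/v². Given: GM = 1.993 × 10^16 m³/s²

Convert to SI: v = 4.991 km/s = 4991 m/s.
For a circular orbit, v² = GM / r, so r = GM / v².
r = 1.993e+16 / (4991)² m ≈ 8.001e+08 m = 800.1 Mm.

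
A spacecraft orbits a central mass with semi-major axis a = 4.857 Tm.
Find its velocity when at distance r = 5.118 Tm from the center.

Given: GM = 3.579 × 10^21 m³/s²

Convert to SI: a = 4.857 Tm = 4.857e+12 m; r = 5.118 Tm = 5.118e+12 m.
Vis-viva: v = √(GM · (2/r − 1/a)).
2/r − 1/a = 2/5.118e+12 − 1/4.857e+12 = 1.84889e-13 m⁻¹.
v = √(3.579e+21 · 1.84889e-13) m/s ≈ 2.572e+04 m/s = 25.72 km/s.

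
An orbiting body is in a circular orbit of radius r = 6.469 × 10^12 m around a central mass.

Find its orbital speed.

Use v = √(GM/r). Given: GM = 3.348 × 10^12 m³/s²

For a circular orbit, gravity supplies the centripetal force, so v = √(GM / r).
v = √(3.348e+12 / 6.469e+12) m/s ≈ 0.7194 m/s = 0.7194 m/s.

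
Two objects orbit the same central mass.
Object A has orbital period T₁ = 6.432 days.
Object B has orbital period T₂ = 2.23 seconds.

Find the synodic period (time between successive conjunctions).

Convert to SI: T₁ = 6.432 days = 555725 s.
T_syn = |T₁ · T₂ / (T₁ − T₂)|.
T_syn = |555725 · 2.23 / (555725 − 2.23)| s ≈ 2.23 s = 2.23 seconds.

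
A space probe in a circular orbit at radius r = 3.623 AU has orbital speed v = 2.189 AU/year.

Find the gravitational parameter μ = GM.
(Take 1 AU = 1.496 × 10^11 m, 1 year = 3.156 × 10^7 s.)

Convert to SI: r = 3.623 AU = 5.42001e+11 m; v = 2.189 AU/year = 10376.2 m/s.
For a circular orbit v² = GM/r, so GM = v² · r.
GM = (10376.2)² · 5.42001e+11 m³/s² ≈ 5.836e+19 m³/s² = 5.836 × 10^19 m³/s².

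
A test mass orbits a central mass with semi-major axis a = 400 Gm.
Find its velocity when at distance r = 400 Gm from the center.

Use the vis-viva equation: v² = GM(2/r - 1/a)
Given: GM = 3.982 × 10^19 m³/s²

Convert to SI: a = 400 Gm = 4e+11 m; r = 400 Gm = 4e+11 m.
Vis-viva: v = √(GM · (2/r − 1/a)).
2/r − 1/a = 2/4e+11 − 1/4e+11 = 2.5e-12 m⁻¹.
v = √(3.982e+19 · 2.5e-12) m/s ≈ 9977 m/s = 9.977 km/s.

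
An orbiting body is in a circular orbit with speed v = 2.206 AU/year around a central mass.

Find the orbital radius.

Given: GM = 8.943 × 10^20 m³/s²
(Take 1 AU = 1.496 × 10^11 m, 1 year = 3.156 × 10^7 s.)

Convert to SI: v = 2.206 AU/year = 10456.8 m/s.
For a circular orbit, v² = GM / r, so r = GM / v².
r = 8.943e+20 / (10456.8)² m ≈ 8.179e+12 m = 54.67 AU.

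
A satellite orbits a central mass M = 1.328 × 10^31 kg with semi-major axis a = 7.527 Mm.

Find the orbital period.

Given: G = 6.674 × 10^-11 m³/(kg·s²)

Convert to SI: a = 7.527 Mm = 7.527e+06 m.
GM = G · M = 6.674e-11 · 1.328e+31 = 8.86307e+20 m³/s².
Kepler's third law: T = 2π √(a³ / GM).
Substituting a = 7.527e+06 m and GM = 8.86307e+20 m³/s²:
T = 2π √((7.527e+06)³ / 8.86307e+20) s
T ≈ 4.358 s = 4.358 seconds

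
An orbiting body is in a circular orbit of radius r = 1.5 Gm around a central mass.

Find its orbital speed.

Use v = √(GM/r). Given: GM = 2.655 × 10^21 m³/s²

Convert to SI: r = 1.5 Gm = 1.5e+09 m.
For a circular orbit, gravity supplies the centripetal force, so v = √(GM / r).
v = √(2.655e+21 / 1.5e+09) m/s ≈ 1.33e+06 m/s = 1330 km/s.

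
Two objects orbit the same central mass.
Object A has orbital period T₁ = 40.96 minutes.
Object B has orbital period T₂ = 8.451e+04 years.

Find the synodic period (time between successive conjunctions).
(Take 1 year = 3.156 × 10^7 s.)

Convert to SI: T₁ = 40.96 minutes = 2457.6 s; T₂ = 8.451e+04 years = 2.66714e+12 s.
T_syn = |T₁ · T₂ / (T₁ − T₂)|.
T_syn = |2457.6 · 2.66714e+12 / (2457.6 − 2.66714e+12)| s ≈ 2458 s = 40.96 minutes.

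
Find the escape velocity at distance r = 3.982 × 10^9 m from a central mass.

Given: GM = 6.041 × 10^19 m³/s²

Escape velocity comes from setting total energy to zero: ½v² − GM/r = 0 ⇒ v_esc = √(2GM / r).
v_esc = √(2 · 6.041e+19 / 3.982e+09) m/s ≈ 1.742e+05 m/s = 174.2 km/s.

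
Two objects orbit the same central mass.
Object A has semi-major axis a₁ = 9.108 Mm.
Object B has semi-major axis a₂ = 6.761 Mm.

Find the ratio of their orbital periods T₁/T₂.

Convert to SI: a₁ = 9.108 Mm = 9.108e+06 m; a₂ = 6.761 Mm = 6.761e+06 m.
From Kepler's third law, (T₁/T₂)² = (a₁/a₂)³, so T₁/T₂ = (a₁/a₂)^(3/2).
a₁/a₂ = 9.108e+06 / 6.761e+06 = 1.34714.
T₁/T₂ = (1.34714)^(3/2) ≈ 1.564.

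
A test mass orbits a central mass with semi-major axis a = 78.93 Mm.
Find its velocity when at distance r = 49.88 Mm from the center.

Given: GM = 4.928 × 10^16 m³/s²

Convert to SI: a = 78.93 Mm = 7.893e+07 m; r = 49.88 Mm = 4.988e+07 m.
Vis-viva: v = √(GM · (2/r − 1/a)).
2/r − 1/a = 2/4.988e+07 − 1/7.893e+07 = 2.74268e-08 m⁻¹.
v = √(4.928e+16 · 2.74268e-08) m/s ≈ 3.676e+04 m/s = 36.76 km/s.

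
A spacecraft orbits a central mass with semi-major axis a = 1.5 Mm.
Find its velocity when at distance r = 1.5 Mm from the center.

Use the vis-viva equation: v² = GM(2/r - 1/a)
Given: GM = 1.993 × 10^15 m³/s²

Convert to SI: a = 1.5 Mm = 1.5e+06 m; r = 1.5 Mm = 1.5e+06 m.
Vis-viva: v = √(GM · (2/r − 1/a)).
2/r − 1/a = 2/1.5e+06 − 1/1.5e+06 = 6.66667e-07 m⁻¹.
v = √(1.993e+15 · 6.66667e-07) m/s ≈ 3.645e+04 m/s = 36.45 km/s.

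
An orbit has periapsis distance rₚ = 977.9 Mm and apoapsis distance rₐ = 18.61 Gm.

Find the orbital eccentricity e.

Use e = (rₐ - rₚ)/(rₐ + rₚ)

Convert to SI: rₚ = 977.9 Mm = 9.779e+08 m; rₐ = 18.61 Gm = 1.861e+10 m.
e = (rₐ − rₚ) / (rₐ + rₚ).
e = (1.861e+10 − 9.779e+08) / (1.861e+10 + 9.779e+08) = 1.76321e+10 / 1.95879e+10 ≈ 0.9002.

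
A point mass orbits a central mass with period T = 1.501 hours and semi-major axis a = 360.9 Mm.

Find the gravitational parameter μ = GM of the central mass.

Convert to SI: T = 1.501 hours = 5403.6 s; a = 360.9 Mm = 3.609e+08 m.
GM = 4π² · a³ / T².
GM = 4π² · (3.609e+08)³ / (5403.6)² m³/s² ≈ 6.356e+19 m³/s² = 6.356 × 10^19 m³/s².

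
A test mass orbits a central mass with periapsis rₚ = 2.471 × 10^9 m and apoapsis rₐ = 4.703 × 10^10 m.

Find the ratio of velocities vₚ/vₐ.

Conservation of angular momentum gives rₚvₚ = rₐvₐ, so vₚ/vₐ = rₐ/rₚ.
vₚ/vₐ = 4.703e+10 / 2.471e+09 ≈ 19.03.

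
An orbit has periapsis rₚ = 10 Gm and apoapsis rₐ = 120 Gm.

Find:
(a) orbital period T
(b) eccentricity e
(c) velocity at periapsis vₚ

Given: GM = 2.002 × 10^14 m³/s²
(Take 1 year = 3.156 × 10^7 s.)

Convert to SI: rₚ = 10 Gm = 1e+10 m; rₐ = 120 Gm = 1.2e+11 m.
(a) With a = (rₚ + rₐ)/2 = 6.5e+10 m, T = 2π √(a³/GM) = 2π √((6.5e+10)³/2.002e+14) s ≈ 7.359e+09 s
(b) e = (rₐ − rₚ)/(rₐ + rₚ) = (1.2e+11 − 1e+10)/(1.2e+11 + 1e+10) ≈ 0.8462
(c) With a = (rₚ + rₐ)/2 = 6.5e+10 m, vₚ = √(GM (2/rₚ − 1/a)) = √(2.002e+14 · (2/1e+10 − 1/6.5e+10)) m/s ≈ 192.2 m/s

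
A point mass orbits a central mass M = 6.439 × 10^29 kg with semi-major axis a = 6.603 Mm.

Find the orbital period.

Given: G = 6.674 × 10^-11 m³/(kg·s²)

Convert to SI: a = 6.603 Mm = 6.603e+06 m.
GM = G · M = 6.674e-11 · 6.439e+29 = 4.29739e+19 m³/s².
Kepler's third law: T = 2π √(a³ / GM).
Substituting a = 6.603e+06 m and GM = 4.29739e+19 m³/s²:
T = 2π √((6.603e+06)³ / 4.29739e+19) s
T ≈ 16.26 s = 16.26 seconds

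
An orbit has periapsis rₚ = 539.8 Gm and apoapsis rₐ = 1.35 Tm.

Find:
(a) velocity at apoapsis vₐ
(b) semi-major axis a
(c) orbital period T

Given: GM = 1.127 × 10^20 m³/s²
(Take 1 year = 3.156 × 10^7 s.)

Convert to SI: rₚ = 539.8 Gm = 5.398e+11 m; rₐ = 1.35 Tm = 1.35e+12 m.
(a) With a = (rₚ + rₐ)/2 = 9.449e+11 m, vₐ = √(GM (2/rₐ − 1/a)) = √(1.127e+20 · (2/1.35e+12 − 1/9.449e+11)) m/s ≈ 6906 m/s
(b) a = (rₚ + rₐ)/2 = (5.398e+11 + 1.35e+12)/2 ≈ 9.449e+11 m
(c) With a = (rₚ + rₐ)/2 = 9.449e+11 m, T = 2π √(a³/GM) = 2π √((9.449e+11)³/1.127e+20) s ≈ 5.436e+08 s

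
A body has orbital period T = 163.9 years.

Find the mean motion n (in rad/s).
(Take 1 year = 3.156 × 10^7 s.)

Convert to SI: T = 163.9 years = 5.17268e+09 s.
n = 2π / T.
n = 2π / 5.17268e+09 s ≈ 1.215e-09 rad/s.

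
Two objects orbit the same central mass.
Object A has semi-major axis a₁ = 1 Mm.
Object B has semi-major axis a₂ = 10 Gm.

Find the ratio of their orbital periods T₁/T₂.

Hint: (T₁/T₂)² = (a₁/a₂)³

Convert to SI: a₁ = 1 Mm = 1e+06 m; a₂ = 10 Gm = 1e+10 m.
From Kepler's third law, (T₁/T₂)² = (a₁/a₂)³, so T₁/T₂ = (a₁/a₂)^(3/2).
a₁/a₂ = 1e+06 / 1e+10 = 0.0001.
T₁/T₂ = (0.0001)^(3/2) ≈ 1e-06.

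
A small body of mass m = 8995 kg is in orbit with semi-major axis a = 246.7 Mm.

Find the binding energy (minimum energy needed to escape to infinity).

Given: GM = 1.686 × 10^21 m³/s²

Convert to SI: a = 246.7 Mm = 2.467e+08 m.
Total orbital energy is E = −GMm/(2a); binding energy is E_bind = −E = GMm/(2a).
E_bind = 1.686e+21 · 8995 / (2 · 2.467e+08) J ≈ 3.074e+16 J = 30.74 PJ.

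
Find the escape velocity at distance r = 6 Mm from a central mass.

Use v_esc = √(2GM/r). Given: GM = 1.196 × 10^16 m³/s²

Convert to SI: r = 6 Mm = 6e+06 m.
Escape velocity comes from setting total energy to zero: ½v² − GM/r = 0 ⇒ v_esc = √(2GM / r).
v_esc = √(2 · 1.196e+16 / 6e+06) m/s ≈ 6.314e+04 m/s = 63.14 km/s.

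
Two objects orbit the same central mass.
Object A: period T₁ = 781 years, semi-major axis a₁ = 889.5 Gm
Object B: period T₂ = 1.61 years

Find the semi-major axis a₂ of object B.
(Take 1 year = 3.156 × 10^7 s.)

Convert to SI: T₁ = 781 years = 2.46484e+10 s; a₁ = 889.5 Gm = 8.895e+11 m; T₂ = 1.61 years = 5.08116e+07 s.
Kepler's third law: (T₁/T₂)² = (a₁/a₂)³ ⇒ a₂ = a₁ · (T₂/T₁)^(2/3).
T₂/T₁ = 5.08116e+07 / 2.46484e+10 = 0.00206146.
a₂ = 8.895e+11 · (0.00206146)^(2/3) m ≈ 1.441e+10 m = 14.41 Gm.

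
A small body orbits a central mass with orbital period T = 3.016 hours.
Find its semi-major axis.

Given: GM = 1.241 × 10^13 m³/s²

Convert to SI: T = 3.016 hours = 10857.6 s.
Invert Kepler's third law: a = (GM · T² / (4π²))^(1/3).
Substituting T = 10857.6 s and GM = 1.241e+13 m³/s²:
a = (1.241e+13 · (10857.6)² / (4π²))^(1/3) m
a ≈ 3.334e+06 m = 3.334 Mm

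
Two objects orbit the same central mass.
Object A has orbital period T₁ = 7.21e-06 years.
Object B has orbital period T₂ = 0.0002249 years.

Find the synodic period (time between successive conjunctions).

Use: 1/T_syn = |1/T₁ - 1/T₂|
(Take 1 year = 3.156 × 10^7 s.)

Convert to SI: T₁ = 7.21e-06 years = 227.548 s; T₂ = 0.0002249 years = 7097.84 s.
T_syn = |T₁ · T₂ / (T₁ − T₂)|.
T_syn = |227.548 · 7097.84 / (227.548 − 7097.84)| s ≈ 235.1 s = 7.449e-06 years.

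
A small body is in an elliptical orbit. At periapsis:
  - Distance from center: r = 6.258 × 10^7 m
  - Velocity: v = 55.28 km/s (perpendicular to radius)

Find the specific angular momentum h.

Convert to SI: v = 55.28 km/s = 55280 m/s.
With v perpendicular to r, h = r · v.
h = 6.258e+07 · 55280 m²/s ≈ 3.459e+12 m²/s.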